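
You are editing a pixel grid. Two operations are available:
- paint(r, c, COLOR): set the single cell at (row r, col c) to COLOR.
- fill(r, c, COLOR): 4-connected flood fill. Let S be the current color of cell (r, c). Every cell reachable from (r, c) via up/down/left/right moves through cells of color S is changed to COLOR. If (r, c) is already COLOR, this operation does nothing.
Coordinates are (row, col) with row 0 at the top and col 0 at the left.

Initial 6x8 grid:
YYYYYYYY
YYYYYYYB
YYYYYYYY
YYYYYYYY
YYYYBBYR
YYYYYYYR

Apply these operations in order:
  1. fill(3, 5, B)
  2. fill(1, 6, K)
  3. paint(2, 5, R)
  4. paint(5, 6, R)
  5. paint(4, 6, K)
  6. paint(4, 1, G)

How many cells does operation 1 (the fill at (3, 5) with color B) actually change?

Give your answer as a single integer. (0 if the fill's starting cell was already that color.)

After op 1 fill(3,5,B) [43 cells changed]:
BBBBBBBB
BBBBBBBB
BBBBBBBB
BBBBBBBB
BBBBBBBR
BBBBBBBR

Answer: 43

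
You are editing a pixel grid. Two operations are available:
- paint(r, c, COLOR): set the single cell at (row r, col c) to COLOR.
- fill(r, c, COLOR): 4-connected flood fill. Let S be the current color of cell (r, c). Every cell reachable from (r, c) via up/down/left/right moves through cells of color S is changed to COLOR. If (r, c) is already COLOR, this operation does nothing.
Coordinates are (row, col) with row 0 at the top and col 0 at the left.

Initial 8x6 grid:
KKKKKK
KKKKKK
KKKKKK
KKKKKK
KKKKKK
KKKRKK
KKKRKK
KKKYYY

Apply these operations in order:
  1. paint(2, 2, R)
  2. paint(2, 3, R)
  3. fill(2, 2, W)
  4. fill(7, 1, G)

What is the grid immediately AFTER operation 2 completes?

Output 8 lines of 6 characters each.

Answer: KKKKKK
KKKKKK
KKRRKK
KKKKKK
KKKKKK
KKKRKK
KKKRKK
KKKYYY

Derivation:
After op 1 paint(2,2,R):
KKKKKK
KKKKKK
KKRKKK
KKKKKK
KKKKKK
KKKRKK
KKKRKK
KKKYYY
After op 2 paint(2,3,R):
KKKKKK
KKKKKK
KKRRKK
KKKKKK
KKKKKK
KKKRKK
KKKRKK
KKKYYY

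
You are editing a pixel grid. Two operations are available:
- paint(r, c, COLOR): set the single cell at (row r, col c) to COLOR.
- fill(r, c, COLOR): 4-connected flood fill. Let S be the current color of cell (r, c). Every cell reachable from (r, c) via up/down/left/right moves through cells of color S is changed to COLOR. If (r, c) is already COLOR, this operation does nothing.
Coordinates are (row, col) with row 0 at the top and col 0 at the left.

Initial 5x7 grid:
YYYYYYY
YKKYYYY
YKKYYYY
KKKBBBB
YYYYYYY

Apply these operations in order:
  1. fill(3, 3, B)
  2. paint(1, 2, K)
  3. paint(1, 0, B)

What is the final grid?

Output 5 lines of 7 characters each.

Answer: YYYYYYY
BKKYYYY
YKKYYYY
KKKBBBB
YYYYYYY

Derivation:
After op 1 fill(3,3,B) [0 cells changed]:
YYYYYYY
YKKYYYY
YKKYYYY
KKKBBBB
YYYYYYY
After op 2 paint(1,2,K):
YYYYYYY
YKKYYYY
YKKYYYY
KKKBBBB
YYYYYYY
After op 3 paint(1,0,B):
YYYYYYY
BKKYYYY
YKKYYYY
KKKBBBB
YYYYYYY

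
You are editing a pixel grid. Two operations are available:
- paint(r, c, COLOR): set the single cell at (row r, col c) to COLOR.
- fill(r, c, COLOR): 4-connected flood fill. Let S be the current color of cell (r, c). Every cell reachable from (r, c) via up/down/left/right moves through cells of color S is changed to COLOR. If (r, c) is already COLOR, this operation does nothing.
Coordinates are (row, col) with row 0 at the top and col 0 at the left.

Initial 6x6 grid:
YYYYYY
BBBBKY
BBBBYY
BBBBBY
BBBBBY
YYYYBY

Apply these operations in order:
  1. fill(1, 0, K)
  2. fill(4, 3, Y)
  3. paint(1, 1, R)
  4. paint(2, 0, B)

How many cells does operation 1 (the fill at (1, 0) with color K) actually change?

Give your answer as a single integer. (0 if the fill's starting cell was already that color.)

After op 1 fill(1,0,K) [19 cells changed]:
YYYYYY
KKKKKY
KKKKYY
KKKKKY
KKKKKY
YYYYKY

Answer: 19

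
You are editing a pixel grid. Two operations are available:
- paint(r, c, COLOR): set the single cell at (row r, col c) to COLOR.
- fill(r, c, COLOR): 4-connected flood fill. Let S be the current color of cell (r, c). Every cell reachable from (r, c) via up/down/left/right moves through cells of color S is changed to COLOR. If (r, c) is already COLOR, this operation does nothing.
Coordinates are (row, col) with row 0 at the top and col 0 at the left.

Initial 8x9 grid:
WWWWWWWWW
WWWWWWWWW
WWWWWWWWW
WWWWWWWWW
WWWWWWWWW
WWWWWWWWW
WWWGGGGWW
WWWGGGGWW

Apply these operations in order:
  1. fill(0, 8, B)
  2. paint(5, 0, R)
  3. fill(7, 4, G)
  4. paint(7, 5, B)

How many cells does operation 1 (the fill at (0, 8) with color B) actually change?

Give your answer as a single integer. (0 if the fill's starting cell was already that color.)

Answer: 64

Derivation:
After op 1 fill(0,8,B) [64 cells changed]:
BBBBBBBBB
BBBBBBBBB
BBBBBBBBB
BBBBBBBBB
BBBBBBBBB
BBBBBBBBB
BBBGGGGBB
BBBGGGGBB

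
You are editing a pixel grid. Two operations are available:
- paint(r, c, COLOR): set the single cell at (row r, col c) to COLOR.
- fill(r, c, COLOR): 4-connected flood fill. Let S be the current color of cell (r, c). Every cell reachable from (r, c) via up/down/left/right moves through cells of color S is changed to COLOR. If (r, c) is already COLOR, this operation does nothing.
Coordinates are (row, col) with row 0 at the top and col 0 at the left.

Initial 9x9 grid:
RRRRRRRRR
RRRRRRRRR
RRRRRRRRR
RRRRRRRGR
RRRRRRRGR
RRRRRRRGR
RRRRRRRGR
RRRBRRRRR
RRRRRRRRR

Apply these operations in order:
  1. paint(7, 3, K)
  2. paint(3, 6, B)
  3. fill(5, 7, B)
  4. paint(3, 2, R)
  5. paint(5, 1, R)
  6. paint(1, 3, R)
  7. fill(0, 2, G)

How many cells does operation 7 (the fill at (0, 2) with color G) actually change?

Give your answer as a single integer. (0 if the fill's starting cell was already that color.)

Answer: 75

Derivation:
After op 1 paint(7,3,K):
RRRRRRRRR
RRRRRRRRR
RRRRRRRRR
RRRRRRRGR
RRRRRRRGR
RRRRRRRGR
RRRRRRRGR
RRRKRRRRR
RRRRRRRRR
After op 2 paint(3,6,B):
RRRRRRRRR
RRRRRRRRR
RRRRRRRRR
RRRRRRBGR
RRRRRRRGR
RRRRRRRGR
RRRRRRRGR
RRRKRRRRR
RRRRRRRRR
After op 3 fill(5,7,B) [4 cells changed]:
RRRRRRRRR
RRRRRRRRR
RRRRRRRRR
RRRRRRBBR
RRRRRRRBR
RRRRRRRBR
RRRRRRRBR
RRRKRRRRR
RRRRRRRRR
After op 4 paint(3,2,R):
RRRRRRRRR
RRRRRRRRR
RRRRRRRRR
RRRRRRBBR
RRRRRRRBR
RRRRRRRBR
RRRRRRRBR
RRRKRRRRR
RRRRRRRRR
After op 5 paint(5,1,R):
RRRRRRRRR
RRRRRRRRR
RRRRRRRRR
RRRRRRBBR
RRRRRRRBR
RRRRRRRBR
RRRRRRRBR
RRRKRRRRR
RRRRRRRRR
After op 6 paint(1,3,R):
RRRRRRRRR
RRRRRRRRR
RRRRRRRRR
RRRRRRBBR
RRRRRRRBR
RRRRRRRBR
RRRRRRRBR
RRRKRRRRR
RRRRRRRRR
After op 7 fill(0,2,G) [75 cells changed]:
GGGGGGGGG
GGGGGGGGG
GGGGGGGGG
GGGGGGBBG
GGGGGGGBG
GGGGGGGBG
GGGGGGGBG
GGGKGGGGG
GGGGGGGGG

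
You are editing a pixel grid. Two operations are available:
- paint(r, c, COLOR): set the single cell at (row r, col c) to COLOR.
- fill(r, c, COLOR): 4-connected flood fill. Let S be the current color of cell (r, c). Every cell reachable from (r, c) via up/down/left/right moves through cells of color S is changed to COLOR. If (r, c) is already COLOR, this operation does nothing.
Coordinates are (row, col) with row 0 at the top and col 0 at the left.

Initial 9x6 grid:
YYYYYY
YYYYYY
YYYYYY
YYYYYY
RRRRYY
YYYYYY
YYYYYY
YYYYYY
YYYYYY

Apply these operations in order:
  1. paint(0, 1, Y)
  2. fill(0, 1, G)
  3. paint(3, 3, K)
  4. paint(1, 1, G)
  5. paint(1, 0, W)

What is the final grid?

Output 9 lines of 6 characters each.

Answer: GGGGGG
WGGGGG
GGGGGG
GGGKGG
RRRRGG
GGGGGG
GGGGGG
GGGGGG
GGGGGG

Derivation:
After op 1 paint(0,1,Y):
YYYYYY
YYYYYY
YYYYYY
YYYYYY
RRRRYY
YYYYYY
YYYYYY
YYYYYY
YYYYYY
After op 2 fill(0,1,G) [50 cells changed]:
GGGGGG
GGGGGG
GGGGGG
GGGGGG
RRRRGG
GGGGGG
GGGGGG
GGGGGG
GGGGGG
After op 3 paint(3,3,K):
GGGGGG
GGGGGG
GGGGGG
GGGKGG
RRRRGG
GGGGGG
GGGGGG
GGGGGG
GGGGGG
After op 4 paint(1,1,G):
GGGGGG
GGGGGG
GGGGGG
GGGKGG
RRRRGG
GGGGGG
GGGGGG
GGGGGG
GGGGGG
After op 5 paint(1,0,W):
GGGGGG
WGGGGG
GGGGGG
GGGKGG
RRRRGG
GGGGGG
GGGGGG
GGGGGG
GGGGGG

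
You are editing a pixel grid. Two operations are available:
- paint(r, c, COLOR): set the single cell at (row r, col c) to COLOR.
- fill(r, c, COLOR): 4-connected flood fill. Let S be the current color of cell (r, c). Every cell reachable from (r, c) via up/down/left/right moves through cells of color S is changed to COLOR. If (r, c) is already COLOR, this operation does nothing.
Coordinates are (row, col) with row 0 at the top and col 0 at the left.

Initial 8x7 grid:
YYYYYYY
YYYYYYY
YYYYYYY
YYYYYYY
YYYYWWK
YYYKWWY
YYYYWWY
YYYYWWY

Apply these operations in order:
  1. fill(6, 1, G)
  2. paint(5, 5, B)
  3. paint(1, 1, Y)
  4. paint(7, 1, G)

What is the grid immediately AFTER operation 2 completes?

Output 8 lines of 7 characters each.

Answer: GGGGGGG
GGGGGGG
GGGGGGG
GGGGGGG
GGGGWWK
GGGKWBY
GGGGWWY
GGGGWWY

Derivation:
After op 1 fill(6,1,G) [43 cells changed]:
GGGGGGG
GGGGGGG
GGGGGGG
GGGGGGG
GGGGWWK
GGGKWWY
GGGGWWY
GGGGWWY
After op 2 paint(5,5,B):
GGGGGGG
GGGGGGG
GGGGGGG
GGGGGGG
GGGGWWK
GGGKWBY
GGGGWWY
GGGGWWY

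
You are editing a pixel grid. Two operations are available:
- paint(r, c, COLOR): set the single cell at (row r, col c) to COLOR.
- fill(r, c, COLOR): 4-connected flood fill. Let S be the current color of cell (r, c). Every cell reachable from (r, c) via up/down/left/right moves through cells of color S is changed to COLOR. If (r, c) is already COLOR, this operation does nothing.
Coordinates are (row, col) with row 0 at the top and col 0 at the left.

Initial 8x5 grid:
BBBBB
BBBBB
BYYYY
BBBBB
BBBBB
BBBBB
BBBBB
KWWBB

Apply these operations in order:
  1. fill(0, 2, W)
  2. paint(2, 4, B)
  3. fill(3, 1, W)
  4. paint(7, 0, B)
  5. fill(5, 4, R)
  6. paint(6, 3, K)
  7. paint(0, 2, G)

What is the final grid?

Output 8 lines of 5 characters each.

After op 1 fill(0,2,W) [33 cells changed]:
WWWWW
WWWWW
WYYYY
WWWWW
WWWWW
WWWWW
WWWWW
KWWWW
After op 2 paint(2,4,B):
WWWWW
WWWWW
WYYYB
WWWWW
WWWWW
WWWWW
WWWWW
KWWWW
After op 3 fill(3,1,W) [0 cells changed]:
WWWWW
WWWWW
WYYYB
WWWWW
WWWWW
WWWWW
WWWWW
KWWWW
After op 4 paint(7,0,B):
WWWWW
WWWWW
WYYYB
WWWWW
WWWWW
WWWWW
WWWWW
BWWWW
After op 5 fill(5,4,R) [35 cells changed]:
RRRRR
RRRRR
RYYYB
RRRRR
RRRRR
RRRRR
RRRRR
BRRRR
After op 6 paint(6,3,K):
RRRRR
RRRRR
RYYYB
RRRRR
RRRRR
RRRRR
RRRKR
BRRRR
After op 7 paint(0,2,G):
RRGRR
RRRRR
RYYYB
RRRRR
RRRRR
RRRRR
RRRKR
BRRRR

Answer: RRGRR
RRRRR
RYYYB
RRRRR
RRRRR
RRRRR
RRRKR
BRRRR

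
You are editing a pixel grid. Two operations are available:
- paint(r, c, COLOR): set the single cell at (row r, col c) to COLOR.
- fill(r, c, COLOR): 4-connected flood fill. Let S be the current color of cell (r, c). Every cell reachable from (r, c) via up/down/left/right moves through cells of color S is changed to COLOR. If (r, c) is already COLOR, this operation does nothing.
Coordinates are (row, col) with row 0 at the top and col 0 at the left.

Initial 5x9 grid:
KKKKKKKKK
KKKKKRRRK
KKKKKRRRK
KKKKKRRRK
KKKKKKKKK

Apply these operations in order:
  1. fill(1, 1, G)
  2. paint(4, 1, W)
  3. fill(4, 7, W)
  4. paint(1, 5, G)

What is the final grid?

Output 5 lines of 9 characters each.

Answer: WWWWWWWWW
WWWWWGRRW
WWWWWRRRW
WWWWWRRRW
WWWWWWWWW

Derivation:
After op 1 fill(1,1,G) [36 cells changed]:
GGGGGGGGG
GGGGGRRRG
GGGGGRRRG
GGGGGRRRG
GGGGGGGGG
After op 2 paint(4,1,W):
GGGGGGGGG
GGGGGRRRG
GGGGGRRRG
GGGGGRRRG
GWGGGGGGG
After op 3 fill(4,7,W) [35 cells changed]:
WWWWWWWWW
WWWWWRRRW
WWWWWRRRW
WWWWWRRRW
WWWWWWWWW
After op 4 paint(1,5,G):
WWWWWWWWW
WWWWWGRRW
WWWWWRRRW
WWWWWRRRW
WWWWWWWWW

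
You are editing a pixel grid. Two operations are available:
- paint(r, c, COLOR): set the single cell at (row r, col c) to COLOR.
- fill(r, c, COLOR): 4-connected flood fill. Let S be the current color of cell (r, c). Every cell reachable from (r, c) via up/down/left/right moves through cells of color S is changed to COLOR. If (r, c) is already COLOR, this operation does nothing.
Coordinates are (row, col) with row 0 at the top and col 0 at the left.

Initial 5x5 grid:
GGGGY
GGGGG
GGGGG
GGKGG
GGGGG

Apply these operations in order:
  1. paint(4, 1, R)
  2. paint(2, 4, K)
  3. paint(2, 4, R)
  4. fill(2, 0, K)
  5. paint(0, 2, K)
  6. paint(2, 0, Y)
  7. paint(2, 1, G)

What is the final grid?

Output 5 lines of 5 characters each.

After op 1 paint(4,1,R):
GGGGY
GGGGG
GGGGG
GGKGG
GRGGG
After op 2 paint(2,4,K):
GGGGY
GGGGG
GGGGK
GGKGG
GRGGG
After op 3 paint(2,4,R):
GGGGY
GGGGG
GGGGR
GGKGG
GRGGG
After op 4 fill(2,0,K) [21 cells changed]:
KKKKY
KKKKK
KKKKR
KKKKK
KRKKK
After op 5 paint(0,2,K):
KKKKY
KKKKK
KKKKR
KKKKK
KRKKK
After op 6 paint(2,0,Y):
KKKKY
KKKKK
YKKKR
KKKKK
KRKKK
After op 7 paint(2,1,G):
KKKKY
KKKKK
YGKKR
KKKKK
KRKKK

Answer: KKKKY
KKKKK
YGKKR
KKKKK
KRKKK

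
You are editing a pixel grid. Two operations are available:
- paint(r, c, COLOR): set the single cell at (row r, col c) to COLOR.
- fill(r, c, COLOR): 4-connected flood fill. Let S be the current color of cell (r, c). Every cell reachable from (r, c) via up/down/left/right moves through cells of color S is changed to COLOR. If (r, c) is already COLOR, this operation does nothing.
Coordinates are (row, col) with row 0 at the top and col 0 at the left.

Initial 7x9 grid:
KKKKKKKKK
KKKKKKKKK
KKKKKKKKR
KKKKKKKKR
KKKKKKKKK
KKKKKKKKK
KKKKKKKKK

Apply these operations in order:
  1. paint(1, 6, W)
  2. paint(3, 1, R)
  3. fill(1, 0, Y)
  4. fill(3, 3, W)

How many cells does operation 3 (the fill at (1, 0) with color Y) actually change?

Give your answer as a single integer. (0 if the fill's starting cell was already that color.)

Answer: 59

Derivation:
After op 1 paint(1,6,W):
KKKKKKKKK
KKKKKKWKK
KKKKKKKKR
KKKKKKKKR
KKKKKKKKK
KKKKKKKKK
KKKKKKKKK
After op 2 paint(3,1,R):
KKKKKKKKK
KKKKKKWKK
KKKKKKKKR
KRKKKKKKR
KKKKKKKKK
KKKKKKKKK
KKKKKKKKK
After op 3 fill(1,0,Y) [59 cells changed]:
YYYYYYYYY
YYYYYYWYY
YYYYYYYYR
YRYYYYYYR
YYYYYYYYY
YYYYYYYYY
YYYYYYYYY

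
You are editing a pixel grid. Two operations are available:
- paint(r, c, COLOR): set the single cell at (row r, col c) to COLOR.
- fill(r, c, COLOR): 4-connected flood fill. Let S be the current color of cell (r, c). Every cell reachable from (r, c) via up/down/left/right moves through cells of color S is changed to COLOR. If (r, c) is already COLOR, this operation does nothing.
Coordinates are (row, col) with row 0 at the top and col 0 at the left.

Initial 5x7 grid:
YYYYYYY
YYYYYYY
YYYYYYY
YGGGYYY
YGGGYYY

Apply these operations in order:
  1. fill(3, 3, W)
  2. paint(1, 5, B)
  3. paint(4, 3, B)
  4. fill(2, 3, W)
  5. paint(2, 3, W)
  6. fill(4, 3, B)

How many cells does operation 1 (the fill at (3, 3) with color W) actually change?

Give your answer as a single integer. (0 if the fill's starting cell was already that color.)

After op 1 fill(3,3,W) [6 cells changed]:
YYYYYYY
YYYYYYY
YYYYYYY
YWWWYYY
YWWWYYY

Answer: 6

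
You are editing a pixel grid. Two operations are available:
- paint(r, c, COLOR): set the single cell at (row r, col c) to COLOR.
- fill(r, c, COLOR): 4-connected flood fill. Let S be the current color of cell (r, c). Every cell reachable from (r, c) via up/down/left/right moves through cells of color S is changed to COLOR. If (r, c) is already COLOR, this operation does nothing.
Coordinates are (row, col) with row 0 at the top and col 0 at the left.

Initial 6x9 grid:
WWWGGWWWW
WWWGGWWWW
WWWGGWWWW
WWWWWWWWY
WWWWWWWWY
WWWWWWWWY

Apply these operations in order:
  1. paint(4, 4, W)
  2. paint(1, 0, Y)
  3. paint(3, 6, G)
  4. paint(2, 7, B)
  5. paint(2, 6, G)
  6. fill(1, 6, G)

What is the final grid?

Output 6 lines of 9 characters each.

Answer: GGGGGGGGG
YGGGGGGGG
GGGGGGGBG
GGGGGGGGY
GGGGGGGGY
GGGGGGGGY

Derivation:
After op 1 paint(4,4,W):
WWWGGWWWW
WWWGGWWWW
WWWGGWWWW
WWWWWWWWY
WWWWWWWWY
WWWWWWWWY
After op 2 paint(1,0,Y):
WWWGGWWWW
YWWGGWWWW
WWWGGWWWW
WWWWWWWWY
WWWWWWWWY
WWWWWWWWY
After op 3 paint(3,6,G):
WWWGGWWWW
YWWGGWWWW
WWWGGWWWW
WWWWWWGWY
WWWWWWWWY
WWWWWWWWY
After op 4 paint(2,7,B):
WWWGGWWWW
YWWGGWWWW
WWWGGWWBW
WWWWWWGWY
WWWWWWWWY
WWWWWWWWY
After op 5 paint(2,6,G):
WWWGGWWWW
YWWGGWWWW
WWWGGWGBW
WWWWWWGWY
WWWWWWWWY
WWWWWWWWY
After op 6 fill(1,6,G) [41 cells changed]:
GGGGGGGGG
YGGGGGGGG
GGGGGGGBG
GGGGGGGGY
GGGGGGGGY
GGGGGGGGY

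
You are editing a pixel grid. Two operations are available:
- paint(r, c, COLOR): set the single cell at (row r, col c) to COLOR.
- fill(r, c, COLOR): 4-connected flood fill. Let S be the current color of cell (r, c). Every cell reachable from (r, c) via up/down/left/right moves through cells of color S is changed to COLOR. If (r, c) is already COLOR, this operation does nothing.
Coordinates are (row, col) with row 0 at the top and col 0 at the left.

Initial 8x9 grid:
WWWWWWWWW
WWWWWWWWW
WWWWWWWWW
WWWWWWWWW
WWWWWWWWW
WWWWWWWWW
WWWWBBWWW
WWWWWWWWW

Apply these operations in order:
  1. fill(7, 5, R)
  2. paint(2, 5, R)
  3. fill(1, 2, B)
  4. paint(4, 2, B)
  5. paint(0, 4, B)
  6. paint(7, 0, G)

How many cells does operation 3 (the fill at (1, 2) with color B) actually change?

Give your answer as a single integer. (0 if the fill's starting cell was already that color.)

Answer: 70

Derivation:
After op 1 fill(7,5,R) [70 cells changed]:
RRRRRRRRR
RRRRRRRRR
RRRRRRRRR
RRRRRRRRR
RRRRRRRRR
RRRRRRRRR
RRRRBBRRR
RRRRRRRRR
After op 2 paint(2,5,R):
RRRRRRRRR
RRRRRRRRR
RRRRRRRRR
RRRRRRRRR
RRRRRRRRR
RRRRRRRRR
RRRRBBRRR
RRRRRRRRR
After op 3 fill(1,2,B) [70 cells changed]:
BBBBBBBBB
BBBBBBBBB
BBBBBBBBB
BBBBBBBBB
BBBBBBBBB
BBBBBBBBB
BBBBBBBBB
BBBBBBBBB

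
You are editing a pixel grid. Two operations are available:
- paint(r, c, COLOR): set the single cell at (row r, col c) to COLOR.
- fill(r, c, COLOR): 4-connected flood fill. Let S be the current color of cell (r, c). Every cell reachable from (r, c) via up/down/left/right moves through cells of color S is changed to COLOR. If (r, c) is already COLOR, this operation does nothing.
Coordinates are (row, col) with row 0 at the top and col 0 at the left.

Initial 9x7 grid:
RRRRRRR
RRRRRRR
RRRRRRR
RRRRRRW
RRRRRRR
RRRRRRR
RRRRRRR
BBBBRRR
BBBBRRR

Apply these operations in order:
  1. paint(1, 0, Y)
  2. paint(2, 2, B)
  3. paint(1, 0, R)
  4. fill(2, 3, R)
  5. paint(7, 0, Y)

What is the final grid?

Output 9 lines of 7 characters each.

Answer: RRRRRRR
RRRRRRR
RRBRRRR
RRRRRRW
RRRRRRR
RRRRRRR
RRRRRRR
YBBBRRR
BBBBRRR

Derivation:
After op 1 paint(1,0,Y):
RRRRRRR
YRRRRRR
RRRRRRR
RRRRRRW
RRRRRRR
RRRRRRR
RRRRRRR
BBBBRRR
BBBBRRR
After op 2 paint(2,2,B):
RRRRRRR
YRRRRRR
RRBRRRR
RRRRRRW
RRRRRRR
RRRRRRR
RRRRRRR
BBBBRRR
BBBBRRR
After op 3 paint(1,0,R):
RRRRRRR
RRRRRRR
RRBRRRR
RRRRRRW
RRRRRRR
RRRRRRR
RRRRRRR
BBBBRRR
BBBBRRR
After op 4 fill(2,3,R) [0 cells changed]:
RRRRRRR
RRRRRRR
RRBRRRR
RRRRRRW
RRRRRRR
RRRRRRR
RRRRRRR
BBBBRRR
BBBBRRR
After op 5 paint(7,0,Y):
RRRRRRR
RRRRRRR
RRBRRRR
RRRRRRW
RRRRRRR
RRRRRRR
RRRRRRR
YBBBRRR
BBBBRRR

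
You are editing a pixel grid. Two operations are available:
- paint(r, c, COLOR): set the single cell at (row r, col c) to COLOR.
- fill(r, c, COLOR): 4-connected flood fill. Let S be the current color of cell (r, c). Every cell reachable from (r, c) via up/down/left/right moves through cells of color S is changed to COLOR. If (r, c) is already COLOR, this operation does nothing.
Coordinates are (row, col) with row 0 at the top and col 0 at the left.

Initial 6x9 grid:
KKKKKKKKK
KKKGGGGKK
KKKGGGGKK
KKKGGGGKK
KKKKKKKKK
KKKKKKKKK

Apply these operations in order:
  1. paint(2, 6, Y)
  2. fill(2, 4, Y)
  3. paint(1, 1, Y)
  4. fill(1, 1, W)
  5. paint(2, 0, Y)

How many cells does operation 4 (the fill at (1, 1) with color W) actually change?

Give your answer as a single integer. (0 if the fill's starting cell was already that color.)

After op 1 paint(2,6,Y):
KKKKKKKKK
KKKGGGGKK
KKKGGGYKK
KKKGGGGKK
KKKKKKKKK
KKKKKKKKK
After op 2 fill(2,4,Y) [11 cells changed]:
KKKKKKKKK
KKKYYYYKK
KKKYYYYKK
KKKYYYYKK
KKKKKKKKK
KKKKKKKKK
After op 3 paint(1,1,Y):
KKKKKKKKK
KYKYYYYKK
KKKYYYYKK
KKKYYYYKK
KKKKKKKKK
KKKKKKKKK
After op 4 fill(1,1,W) [1 cells changed]:
KKKKKKKKK
KWKYYYYKK
KKKYYYYKK
KKKYYYYKK
KKKKKKKKK
KKKKKKKKK

Answer: 1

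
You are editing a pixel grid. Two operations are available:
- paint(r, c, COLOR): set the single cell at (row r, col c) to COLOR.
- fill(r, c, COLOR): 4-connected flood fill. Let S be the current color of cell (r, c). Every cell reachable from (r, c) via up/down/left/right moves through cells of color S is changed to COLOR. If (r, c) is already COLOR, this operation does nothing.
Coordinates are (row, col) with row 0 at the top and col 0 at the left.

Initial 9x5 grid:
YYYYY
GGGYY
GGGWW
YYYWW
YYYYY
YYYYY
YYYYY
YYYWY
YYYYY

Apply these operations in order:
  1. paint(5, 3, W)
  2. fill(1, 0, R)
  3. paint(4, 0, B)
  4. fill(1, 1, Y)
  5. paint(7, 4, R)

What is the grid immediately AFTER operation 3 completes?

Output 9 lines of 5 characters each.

Answer: YYYYY
RRRYY
RRRWW
YYYWW
BYYYY
YYYWY
YYYYY
YYYWY
YYYYY

Derivation:
After op 1 paint(5,3,W):
YYYYY
GGGYY
GGGWW
YYYWW
YYYYY
YYYWY
YYYYY
YYYWY
YYYYY
After op 2 fill(1,0,R) [6 cells changed]:
YYYYY
RRRYY
RRRWW
YYYWW
YYYYY
YYYWY
YYYYY
YYYWY
YYYYY
After op 3 paint(4,0,B):
YYYYY
RRRYY
RRRWW
YYYWW
BYYYY
YYYWY
YYYYY
YYYWY
YYYYY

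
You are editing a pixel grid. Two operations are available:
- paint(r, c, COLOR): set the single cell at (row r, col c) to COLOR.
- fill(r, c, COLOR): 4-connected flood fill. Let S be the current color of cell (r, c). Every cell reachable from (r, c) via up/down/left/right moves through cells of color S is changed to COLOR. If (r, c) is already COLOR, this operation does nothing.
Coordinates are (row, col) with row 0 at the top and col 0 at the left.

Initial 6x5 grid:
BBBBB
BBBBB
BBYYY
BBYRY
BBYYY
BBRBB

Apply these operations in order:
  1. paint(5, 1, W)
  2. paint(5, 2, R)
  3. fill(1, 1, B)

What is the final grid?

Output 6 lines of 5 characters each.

After op 1 paint(5,1,W):
BBBBB
BBBBB
BBYYY
BBYRY
BBYYY
BWRBB
After op 2 paint(5,2,R):
BBBBB
BBBBB
BBYYY
BBYRY
BBYYY
BWRBB
After op 3 fill(1,1,B) [0 cells changed]:
BBBBB
BBBBB
BBYYY
BBYRY
BBYYY
BWRBB

Answer: BBBBB
BBBBB
BBYYY
BBYRY
BBYYY
BWRBB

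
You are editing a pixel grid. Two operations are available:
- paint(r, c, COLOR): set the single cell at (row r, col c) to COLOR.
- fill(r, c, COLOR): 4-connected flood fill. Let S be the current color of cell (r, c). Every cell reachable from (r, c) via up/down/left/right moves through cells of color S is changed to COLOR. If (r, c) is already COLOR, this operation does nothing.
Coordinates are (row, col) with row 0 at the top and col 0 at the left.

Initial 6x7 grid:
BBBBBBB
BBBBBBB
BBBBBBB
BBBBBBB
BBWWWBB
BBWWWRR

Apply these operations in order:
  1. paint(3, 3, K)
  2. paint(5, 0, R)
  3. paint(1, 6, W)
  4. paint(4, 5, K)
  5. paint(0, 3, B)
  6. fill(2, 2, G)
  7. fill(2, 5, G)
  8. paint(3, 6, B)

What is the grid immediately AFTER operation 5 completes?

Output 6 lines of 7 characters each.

Answer: BBBBBBB
BBBBBBW
BBBBBBB
BBBKBBB
BBWWWKB
RBWWWRR

Derivation:
After op 1 paint(3,3,K):
BBBBBBB
BBBBBBB
BBBBBBB
BBBKBBB
BBWWWBB
BBWWWRR
After op 2 paint(5,0,R):
BBBBBBB
BBBBBBB
BBBBBBB
BBBKBBB
BBWWWBB
RBWWWRR
After op 3 paint(1,6,W):
BBBBBBB
BBBBBBW
BBBBBBB
BBBKBBB
BBWWWBB
RBWWWRR
After op 4 paint(4,5,K):
BBBBBBB
BBBBBBW
BBBBBBB
BBBKBBB
BBWWWKB
RBWWWRR
After op 5 paint(0,3,B):
BBBBBBB
BBBBBBW
BBBBBBB
BBBKBBB
BBWWWKB
RBWWWRR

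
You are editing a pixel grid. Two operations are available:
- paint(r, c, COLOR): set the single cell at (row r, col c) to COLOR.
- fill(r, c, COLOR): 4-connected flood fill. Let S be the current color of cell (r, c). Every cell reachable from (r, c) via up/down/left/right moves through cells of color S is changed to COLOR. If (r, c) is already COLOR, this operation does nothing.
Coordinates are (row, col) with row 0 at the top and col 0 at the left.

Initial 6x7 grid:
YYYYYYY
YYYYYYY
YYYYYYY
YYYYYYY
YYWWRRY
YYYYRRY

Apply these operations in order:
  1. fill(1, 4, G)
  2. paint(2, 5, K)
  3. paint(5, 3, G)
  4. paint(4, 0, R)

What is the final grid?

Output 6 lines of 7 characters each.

Answer: GGGGGGG
GGGGGGG
GGGGGKG
GGGGGGG
RGWWRRG
GGGGRRG

Derivation:
After op 1 fill(1,4,G) [36 cells changed]:
GGGGGGG
GGGGGGG
GGGGGGG
GGGGGGG
GGWWRRG
GGGGRRG
After op 2 paint(2,5,K):
GGGGGGG
GGGGGGG
GGGGGKG
GGGGGGG
GGWWRRG
GGGGRRG
After op 3 paint(5,3,G):
GGGGGGG
GGGGGGG
GGGGGKG
GGGGGGG
GGWWRRG
GGGGRRG
After op 4 paint(4,0,R):
GGGGGGG
GGGGGGG
GGGGGKG
GGGGGGG
RGWWRRG
GGGGRRG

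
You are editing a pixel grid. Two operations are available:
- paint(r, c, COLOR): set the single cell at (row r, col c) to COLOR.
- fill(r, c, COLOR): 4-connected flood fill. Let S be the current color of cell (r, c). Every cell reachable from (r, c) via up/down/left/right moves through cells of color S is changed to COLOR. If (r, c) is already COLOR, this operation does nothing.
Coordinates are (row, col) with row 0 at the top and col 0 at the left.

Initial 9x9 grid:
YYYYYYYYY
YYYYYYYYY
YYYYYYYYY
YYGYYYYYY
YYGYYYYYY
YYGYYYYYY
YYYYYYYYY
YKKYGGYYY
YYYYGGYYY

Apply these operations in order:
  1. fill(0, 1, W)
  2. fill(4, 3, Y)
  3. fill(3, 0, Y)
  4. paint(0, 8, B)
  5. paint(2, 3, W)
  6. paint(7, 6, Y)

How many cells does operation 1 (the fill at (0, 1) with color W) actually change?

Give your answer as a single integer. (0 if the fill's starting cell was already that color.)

Answer: 72

Derivation:
After op 1 fill(0,1,W) [72 cells changed]:
WWWWWWWWW
WWWWWWWWW
WWWWWWWWW
WWGWWWWWW
WWGWWWWWW
WWGWWWWWW
WWWWWWWWW
WKKWGGWWW
WWWWGGWWW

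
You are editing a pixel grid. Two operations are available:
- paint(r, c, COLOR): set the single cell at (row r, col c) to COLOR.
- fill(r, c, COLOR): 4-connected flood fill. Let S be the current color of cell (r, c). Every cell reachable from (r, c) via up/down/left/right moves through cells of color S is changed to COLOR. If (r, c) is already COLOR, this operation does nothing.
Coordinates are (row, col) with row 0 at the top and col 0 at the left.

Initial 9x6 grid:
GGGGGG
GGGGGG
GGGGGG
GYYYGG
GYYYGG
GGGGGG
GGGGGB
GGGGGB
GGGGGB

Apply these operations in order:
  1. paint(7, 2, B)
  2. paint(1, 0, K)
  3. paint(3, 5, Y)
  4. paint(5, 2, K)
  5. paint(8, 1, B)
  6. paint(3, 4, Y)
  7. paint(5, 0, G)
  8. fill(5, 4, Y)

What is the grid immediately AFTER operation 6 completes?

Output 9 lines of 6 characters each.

After op 1 paint(7,2,B):
GGGGGG
GGGGGG
GGGGGG
GYYYGG
GYYYGG
GGGGGG
GGGGGB
GGBGGB
GGGGGB
After op 2 paint(1,0,K):
GGGGGG
KGGGGG
GGGGGG
GYYYGG
GYYYGG
GGGGGG
GGGGGB
GGBGGB
GGGGGB
After op 3 paint(3,5,Y):
GGGGGG
KGGGGG
GGGGGG
GYYYGY
GYYYGG
GGGGGG
GGGGGB
GGBGGB
GGGGGB
After op 4 paint(5,2,K):
GGGGGG
KGGGGG
GGGGGG
GYYYGY
GYYYGG
GGKGGG
GGGGGB
GGBGGB
GGGGGB
After op 5 paint(8,1,B):
GGGGGG
KGGGGG
GGGGGG
GYYYGY
GYYYGG
GGKGGG
GGGGGB
GGBGGB
GBGGGB
After op 6 paint(3,4,Y):
GGGGGG
KGGGGG
GGGGGG
GYYYYY
GYYYGG
GGKGGG
GGGGGB
GGBGGB
GBGGGB

Answer: GGGGGG
KGGGGG
GGGGGG
GYYYYY
GYYYGG
GGKGGG
GGGGGB
GGBGGB
GBGGGB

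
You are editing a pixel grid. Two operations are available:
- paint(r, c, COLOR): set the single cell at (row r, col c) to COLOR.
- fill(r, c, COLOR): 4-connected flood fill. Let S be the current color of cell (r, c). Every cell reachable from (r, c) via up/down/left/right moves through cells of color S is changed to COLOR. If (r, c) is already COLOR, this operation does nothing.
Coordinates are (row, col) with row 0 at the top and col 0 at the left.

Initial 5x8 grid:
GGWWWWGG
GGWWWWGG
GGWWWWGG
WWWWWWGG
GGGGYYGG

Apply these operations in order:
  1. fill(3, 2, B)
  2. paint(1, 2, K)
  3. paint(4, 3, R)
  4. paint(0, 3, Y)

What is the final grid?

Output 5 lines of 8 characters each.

Answer: GGBYBBGG
GGKBBBGG
GGBBBBGG
BBBBBBGG
GGGRYYGG

Derivation:
After op 1 fill(3,2,B) [18 cells changed]:
GGBBBBGG
GGBBBBGG
GGBBBBGG
BBBBBBGG
GGGGYYGG
After op 2 paint(1,2,K):
GGBBBBGG
GGKBBBGG
GGBBBBGG
BBBBBBGG
GGGGYYGG
After op 3 paint(4,3,R):
GGBBBBGG
GGKBBBGG
GGBBBBGG
BBBBBBGG
GGGRYYGG
After op 4 paint(0,3,Y):
GGBYBBGG
GGKBBBGG
GGBBBBGG
BBBBBBGG
GGGRYYGG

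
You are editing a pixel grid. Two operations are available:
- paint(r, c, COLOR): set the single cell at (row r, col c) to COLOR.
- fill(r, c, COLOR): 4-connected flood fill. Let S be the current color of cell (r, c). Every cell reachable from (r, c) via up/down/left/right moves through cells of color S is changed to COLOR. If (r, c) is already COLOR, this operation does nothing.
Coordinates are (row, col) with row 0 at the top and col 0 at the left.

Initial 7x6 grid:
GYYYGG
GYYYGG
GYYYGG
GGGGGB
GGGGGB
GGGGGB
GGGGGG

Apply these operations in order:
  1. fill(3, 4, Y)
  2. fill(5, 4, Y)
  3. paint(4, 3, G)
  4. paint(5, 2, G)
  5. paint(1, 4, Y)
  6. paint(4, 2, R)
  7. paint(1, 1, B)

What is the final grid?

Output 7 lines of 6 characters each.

After op 1 fill(3,4,Y) [30 cells changed]:
YYYYYY
YYYYYY
YYYYYY
YYYYYB
YYYYYB
YYYYYB
YYYYYY
After op 2 fill(5,4,Y) [0 cells changed]:
YYYYYY
YYYYYY
YYYYYY
YYYYYB
YYYYYB
YYYYYB
YYYYYY
After op 3 paint(4,3,G):
YYYYYY
YYYYYY
YYYYYY
YYYYYB
YYYGYB
YYYYYB
YYYYYY
After op 4 paint(5,2,G):
YYYYYY
YYYYYY
YYYYYY
YYYYYB
YYYGYB
YYGYYB
YYYYYY
After op 5 paint(1,4,Y):
YYYYYY
YYYYYY
YYYYYY
YYYYYB
YYYGYB
YYGYYB
YYYYYY
After op 6 paint(4,2,R):
YYYYYY
YYYYYY
YYYYYY
YYYYYB
YYRGYB
YYGYYB
YYYYYY
After op 7 paint(1,1,B):
YYYYYY
YBYYYY
YYYYYY
YYYYYB
YYRGYB
YYGYYB
YYYYYY

Answer: YYYYYY
YBYYYY
YYYYYY
YYYYYB
YYRGYB
YYGYYB
YYYYYY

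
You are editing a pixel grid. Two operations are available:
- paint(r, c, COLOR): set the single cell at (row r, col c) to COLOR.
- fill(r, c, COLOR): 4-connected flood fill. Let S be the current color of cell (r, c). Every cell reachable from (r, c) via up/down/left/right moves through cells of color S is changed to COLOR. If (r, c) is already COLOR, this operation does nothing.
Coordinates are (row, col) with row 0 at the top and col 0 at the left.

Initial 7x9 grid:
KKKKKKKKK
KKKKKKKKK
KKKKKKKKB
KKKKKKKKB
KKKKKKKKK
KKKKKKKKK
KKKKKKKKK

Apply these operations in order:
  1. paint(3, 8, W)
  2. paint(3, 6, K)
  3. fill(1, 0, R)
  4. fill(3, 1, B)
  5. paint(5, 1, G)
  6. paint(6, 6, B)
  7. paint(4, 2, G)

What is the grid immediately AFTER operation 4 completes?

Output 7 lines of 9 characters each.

Answer: BBBBBBBBB
BBBBBBBBB
BBBBBBBBB
BBBBBBBBW
BBBBBBBBB
BBBBBBBBB
BBBBBBBBB

Derivation:
After op 1 paint(3,8,W):
KKKKKKKKK
KKKKKKKKK
KKKKKKKKB
KKKKKKKKW
KKKKKKKKK
KKKKKKKKK
KKKKKKKKK
After op 2 paint(3,6,K):
KKKKKKKKK
KKKKKKKKK
KKKKKKKKB
KKKKKKKKW
KKKKKKKKK
KKKKKKKKK
KKKKKKKKK
After op 3 fill(1,0,R) [61 cells changed]:
RRRRRRRRR
RRRRRRRRR
RRRRRRRRB
RRRRRRRRW
RRRRRRRRR
RRRRRRRRR
RRRRRRRRR
After op 4 fill(3,1,B) [61 cells changed]:
BBBBBBBBB
BBBBBBBBB
BBBBBBBBB
BBBBBBBBW
BBBBBBBBB
BBBBBBBBB
BBBBBBBBB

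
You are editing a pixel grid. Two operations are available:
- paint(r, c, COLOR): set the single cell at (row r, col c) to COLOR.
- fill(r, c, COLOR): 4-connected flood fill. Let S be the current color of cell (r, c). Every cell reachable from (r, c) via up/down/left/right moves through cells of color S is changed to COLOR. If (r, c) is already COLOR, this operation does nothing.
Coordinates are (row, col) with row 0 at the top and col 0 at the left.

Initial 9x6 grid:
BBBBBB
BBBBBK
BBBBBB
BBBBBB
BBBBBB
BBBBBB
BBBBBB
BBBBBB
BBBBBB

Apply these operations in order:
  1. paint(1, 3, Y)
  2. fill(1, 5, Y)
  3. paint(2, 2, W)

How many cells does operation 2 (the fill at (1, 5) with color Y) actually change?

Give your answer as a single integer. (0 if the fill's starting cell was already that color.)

After op 1 paint(1,3,Y):
BBBBBB
BBBYBK
BBBBBB
BBBBBB
BBBBBB
BBBBBB
BBBBBB
BBBBBB
BBBBBB
After op 2 fill(1,5,Y) [1 cells changed]:
BBBBBB
BBBYBY
BBBBBB
BBBBBB
BBBBBB
BBBBBB
BBBBBB
BBBBBB
BBBBBB

Answer: 1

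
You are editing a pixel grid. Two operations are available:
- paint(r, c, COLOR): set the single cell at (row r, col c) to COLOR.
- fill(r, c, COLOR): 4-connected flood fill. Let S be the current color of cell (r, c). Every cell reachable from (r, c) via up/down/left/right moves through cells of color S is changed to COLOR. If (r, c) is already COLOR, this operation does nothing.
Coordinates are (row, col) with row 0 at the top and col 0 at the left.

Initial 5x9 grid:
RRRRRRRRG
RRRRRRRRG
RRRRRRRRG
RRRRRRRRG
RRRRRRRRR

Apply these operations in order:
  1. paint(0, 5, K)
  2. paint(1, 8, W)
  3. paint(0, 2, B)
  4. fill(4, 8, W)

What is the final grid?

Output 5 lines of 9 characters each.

After op 1 paint(0,5,K):
RRRRRKRRG
RRRRRRRRG
RRRRRRRRG
RRRRRRRRG
RRRRRRRRR
After op 2 paint(1,8,W):
RRRRRKRRG
RRRRRRRRW
RRRRRRRRG
RRRRRRRRG
RRRRRRRRR
After op 3 paint(0,2,B):
RRBRRKRRG
RRRRRRRRW
RRRRRRRRG
RRRRRRRRG
RRRRRRRRR
After op 4 fill(4,8,W) [39 cells changed]:
WWBWWKWWG
WWWWWWWWW
WWWWWWWWG
WWWWWWWWG
WWWWWWWWW

Answer: WWBWWKWWG
WWWWWWWWW
WWWWWWWWG
WWWWWWWWG
WWWWWWWWW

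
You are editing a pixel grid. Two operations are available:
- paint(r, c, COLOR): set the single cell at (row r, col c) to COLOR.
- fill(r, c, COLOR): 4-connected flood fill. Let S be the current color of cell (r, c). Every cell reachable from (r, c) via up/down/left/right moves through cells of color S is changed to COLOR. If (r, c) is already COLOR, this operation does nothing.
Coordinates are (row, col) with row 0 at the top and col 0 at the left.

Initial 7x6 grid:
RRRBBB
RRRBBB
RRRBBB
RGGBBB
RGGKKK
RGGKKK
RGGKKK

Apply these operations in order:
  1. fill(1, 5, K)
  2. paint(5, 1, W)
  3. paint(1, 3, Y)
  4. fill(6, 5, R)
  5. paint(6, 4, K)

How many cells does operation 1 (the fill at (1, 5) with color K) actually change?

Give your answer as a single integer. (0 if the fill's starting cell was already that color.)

Answer: 12

Derivation:
After op 1 fill(1,5,K) [12 cells changed]:
RRRKKK
RRRKKK
RRRKKK
RGGKKK
RGGKKK
RGGKKK
RGGKKK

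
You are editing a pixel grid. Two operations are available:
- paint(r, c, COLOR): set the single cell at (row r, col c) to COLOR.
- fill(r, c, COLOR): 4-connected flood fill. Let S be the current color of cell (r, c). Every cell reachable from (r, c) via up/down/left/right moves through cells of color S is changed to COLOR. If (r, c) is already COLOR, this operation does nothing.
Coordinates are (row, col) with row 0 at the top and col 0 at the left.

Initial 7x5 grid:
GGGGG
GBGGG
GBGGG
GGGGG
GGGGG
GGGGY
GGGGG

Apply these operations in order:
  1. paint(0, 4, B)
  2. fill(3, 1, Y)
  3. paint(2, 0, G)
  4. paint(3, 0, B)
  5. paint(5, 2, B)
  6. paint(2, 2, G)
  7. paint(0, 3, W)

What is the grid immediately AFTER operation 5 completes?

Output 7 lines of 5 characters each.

After op 1 paint(0,4,B):
GGGGB
GBGGG
GBGGG
GGGGG
GGGGG
GGGGY
GGGGG
After op 2 fill(3,1,Y) [31 cells changed]:
YYYYB
YBYYY
YBYYY
YYYYY
YYYYY
YYYYY
YYYYY
After op 3 paint(2,0,G):
YYYYB
YBYYY
GBYYY
YYYYY
YYYYY
YYYYY
YYYYY
After op 4 paint(3,0,B):
YYYYB
YBYYY
GBYYY
BYYYY
YYYYY
YYYYY
YYYYY
After op 5 paint(5,2,B):
YYYYB
YBYYY
GBYYY
BYYYY
YYYYY
YYBYY
YYYYY

Answer: YYYYB
YBYYY
GBYYY
BYYYY
YYYYY
YYBYY
YYYYY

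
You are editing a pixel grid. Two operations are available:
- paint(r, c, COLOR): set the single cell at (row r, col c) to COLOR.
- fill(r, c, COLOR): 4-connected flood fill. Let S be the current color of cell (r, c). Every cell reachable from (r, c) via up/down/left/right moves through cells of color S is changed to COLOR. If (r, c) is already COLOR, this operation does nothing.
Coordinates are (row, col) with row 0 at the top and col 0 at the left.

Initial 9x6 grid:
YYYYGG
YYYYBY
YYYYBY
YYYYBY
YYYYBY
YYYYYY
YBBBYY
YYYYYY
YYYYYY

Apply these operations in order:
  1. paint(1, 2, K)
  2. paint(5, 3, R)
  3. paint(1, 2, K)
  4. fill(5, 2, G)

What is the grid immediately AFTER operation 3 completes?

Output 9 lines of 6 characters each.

After op 1 paint(1,2,K):
YYYYGG
YYKYBY
YYYYBY
YYYYBY
YYYYBY
YYYYYY
YBBBYY
YYYYYY
YYYYYY
After op 2 paint(5,3,R):
YYYYGG
YYKYBY
YYYYBY
YYYYBY
YYYYBY
YYYRYY
YBBBYY
YYYYYY
YYYYYY
After op 3 paint(1,2,K):
YYYYGG
YYKYBY
YYYYBY
YYYYBY
YYYYBY
YYYRYY
YBBBYY
YYYYYY
YYYYYY

Answer: YYYYGG
YYKYBY
YYYYBY
YYYYBY
YYYYBY
YYYRYY
YBBBYY
YYYYYY
YYYYYY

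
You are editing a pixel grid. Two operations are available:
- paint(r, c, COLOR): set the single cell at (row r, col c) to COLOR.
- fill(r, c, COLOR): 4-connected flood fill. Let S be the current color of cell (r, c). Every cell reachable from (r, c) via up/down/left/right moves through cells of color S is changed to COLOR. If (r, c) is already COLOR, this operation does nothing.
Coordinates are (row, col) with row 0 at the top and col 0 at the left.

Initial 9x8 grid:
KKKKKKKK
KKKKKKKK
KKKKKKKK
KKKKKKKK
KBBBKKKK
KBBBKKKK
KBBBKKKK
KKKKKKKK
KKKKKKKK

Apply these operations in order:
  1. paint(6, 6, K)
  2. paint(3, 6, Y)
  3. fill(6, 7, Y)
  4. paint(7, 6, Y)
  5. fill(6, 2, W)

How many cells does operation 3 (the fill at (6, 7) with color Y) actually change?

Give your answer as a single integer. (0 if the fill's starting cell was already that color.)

After op 1 paint(6,6,K):
KKKKKKKK
KKKKKKKK
KKKKKKKK
KKKKKKKK
KBBBKKKK
KBBBKKKK
KBBBKKKK
KKKKKKKK
KKKKKKKK
After op 2 paint(3,6,Y):
KKKKKKKK
KKKKKKKK
KKKKKKKK
KKKKKKYK
KBBBKKKK
KBBBKKKK
KBBBKKKK
KKKKKKKK
KKKKKKKK
After op 3 fill(6,7,Y) [62 cells changed]:
YYYYYYYY
YYYYYYYY
YYYYYYYY
YYYYYYYY
YBBBYYYY
YBBBYYYY
YBBBYYYY
YYYYYYYY
YYYYYYYY

Answer: 62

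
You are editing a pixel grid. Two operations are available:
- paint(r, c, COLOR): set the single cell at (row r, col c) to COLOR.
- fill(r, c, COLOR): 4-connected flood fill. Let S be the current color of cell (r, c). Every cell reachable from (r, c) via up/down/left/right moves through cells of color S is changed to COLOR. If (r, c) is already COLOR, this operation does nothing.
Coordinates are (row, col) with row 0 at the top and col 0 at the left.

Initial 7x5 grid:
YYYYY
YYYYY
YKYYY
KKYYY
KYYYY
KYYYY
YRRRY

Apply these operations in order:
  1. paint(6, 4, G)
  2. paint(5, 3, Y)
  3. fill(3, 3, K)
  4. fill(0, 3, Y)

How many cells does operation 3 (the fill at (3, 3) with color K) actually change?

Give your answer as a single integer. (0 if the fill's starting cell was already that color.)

After op 1 paint(6,4,G):
YYYYY
YYYYY
YKYYY
KKYYY
KYYYY
KYYYY
YRRRG
After op 2 paint(5,3,Y):
YYYYY
YYYYY
YKYYY
KKYYY
KYYYY
KYYYY
YRRRG
After op 3 fill(3,3,K) [25 cells changed]:
KKKKK
KKKKK
KKKKK
KKKKK
KKKKK
KKKKK
YRRRG

Answer: 25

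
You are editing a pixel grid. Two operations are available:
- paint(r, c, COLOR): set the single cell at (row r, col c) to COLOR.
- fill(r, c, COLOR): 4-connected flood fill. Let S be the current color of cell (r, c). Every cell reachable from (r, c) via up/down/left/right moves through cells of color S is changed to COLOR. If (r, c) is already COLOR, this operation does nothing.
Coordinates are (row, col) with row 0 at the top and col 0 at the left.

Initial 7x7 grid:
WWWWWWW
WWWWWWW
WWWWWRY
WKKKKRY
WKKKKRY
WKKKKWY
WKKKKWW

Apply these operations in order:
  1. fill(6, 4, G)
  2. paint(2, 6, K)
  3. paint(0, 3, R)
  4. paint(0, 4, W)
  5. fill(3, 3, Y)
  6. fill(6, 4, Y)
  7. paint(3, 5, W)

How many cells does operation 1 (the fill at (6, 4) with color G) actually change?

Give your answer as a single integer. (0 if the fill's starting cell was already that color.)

Answer: 16

Derivation:
After op 1 fill(6,4,G) [16 cells changed]:
WWWWWWW
WWWWWWW
WWWWWRY
WGGGGRY
WGGGGRY
WGGGGWY
WGGGGWW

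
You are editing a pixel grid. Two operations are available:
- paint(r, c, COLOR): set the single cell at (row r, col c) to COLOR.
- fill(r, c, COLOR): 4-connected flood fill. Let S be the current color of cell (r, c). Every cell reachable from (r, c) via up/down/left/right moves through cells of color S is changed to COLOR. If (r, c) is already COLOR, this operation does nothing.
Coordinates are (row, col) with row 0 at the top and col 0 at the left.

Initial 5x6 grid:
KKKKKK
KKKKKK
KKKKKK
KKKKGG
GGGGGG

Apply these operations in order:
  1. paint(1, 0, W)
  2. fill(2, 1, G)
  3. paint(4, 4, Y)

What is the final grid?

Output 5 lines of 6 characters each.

Answer: GGGGGG
WGGGGG
GGGGGG
GGGGGG
GGGGYG

Derivation:
After op 1 paint(1,0,W):
KKKKKK
WKKKKK
KKKKKK
KKKKGG
GGGGGG
After op 2 fill(2,1,G) [21 cells changed]:
GGGGGG
WGGGGG
GGGGGG
GGGGGG
GGGGGG
After op 3 paint(4,4,Y):
GGGGGG
WGGGGG
GGGGGG
GGGGGG
GGGGYG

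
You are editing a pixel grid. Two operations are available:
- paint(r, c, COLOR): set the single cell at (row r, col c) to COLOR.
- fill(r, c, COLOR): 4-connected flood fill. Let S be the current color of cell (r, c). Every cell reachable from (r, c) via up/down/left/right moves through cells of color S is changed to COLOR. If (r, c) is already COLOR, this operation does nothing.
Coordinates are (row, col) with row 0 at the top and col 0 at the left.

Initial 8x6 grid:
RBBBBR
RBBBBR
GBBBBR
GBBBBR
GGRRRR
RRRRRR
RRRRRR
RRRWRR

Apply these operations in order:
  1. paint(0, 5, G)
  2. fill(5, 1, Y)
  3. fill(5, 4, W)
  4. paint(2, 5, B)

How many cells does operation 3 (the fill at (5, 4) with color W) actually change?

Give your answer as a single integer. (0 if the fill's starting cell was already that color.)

After op 1 paint(0,5,G):
RBBBBG
RBBBBR
GBBBBR
GBBBBR
GGRRRR
RRRRRR
RRRRRR
RRRWRR
After op 2 fill(5,1,Y) [24 cells changed]:
RBBBBG
RBBBBY
GBBBBY
GBBBBY
GGYYYY
YYYYYY
YYYYYY
YYYWYY
After op 3 fill(5,4,W) [24 cells changed]:
RBBBBG
RBBBBW
GBBBBW
GBBBBW
GGWWWW
WWWWWW
WWWWWW
WWWWWW

Answer: 24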